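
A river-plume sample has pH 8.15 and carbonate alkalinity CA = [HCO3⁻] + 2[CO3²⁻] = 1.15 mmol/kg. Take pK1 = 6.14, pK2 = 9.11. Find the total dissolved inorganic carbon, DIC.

DIC = 1.06 mmol/kg

CA = [HCO3⁻] + 2[CO3²⁻] = (α₁ + 2α₂)·DIC
At pH 8.15: [H⁺]/K1 = 10^-2.01 = 0.0097724, K2/[H⁺] = 10^-0.96 = 0.10965
α₁ = 1/(1 + 0.0097724 + 0.10965) = 1/1.1194 = 0.8933; α₂ = α₁·K2/[H⁺] = 0.09795
α₁ + 2α₂ = 1.0892
DIC = CA / (α₁ + 2α₂) = 1.15 / 1.0892 = 1.06 mmol/kg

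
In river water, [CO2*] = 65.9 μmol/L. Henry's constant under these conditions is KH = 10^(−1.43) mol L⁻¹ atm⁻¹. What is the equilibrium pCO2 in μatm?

KH = 10^(−1.43) = 3.715×10^-2 mol L⁻¹ atm⁻¹
pCO2 = [CO2*]/KH = 65.9×10^-6 / 3.715×10^-2 = 1.77×10^-3 atm = 1770 μatm

pCO2 = 1770 μatm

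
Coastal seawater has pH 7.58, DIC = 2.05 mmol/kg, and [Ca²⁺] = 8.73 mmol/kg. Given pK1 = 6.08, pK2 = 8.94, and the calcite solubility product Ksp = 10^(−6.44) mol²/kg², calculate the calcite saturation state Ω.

Ω = 2.00

α₂ = 1 / (1 + [H⁺]/K2 + [H⁺]²/(K1K2)) = 1 / (1 + 10^+1.36 + 10^-0.14)
   = 1 / (1 + 22.909 + 0.72444) = 1/24.633 = 0.04060
[CO3²⁻] = α₂ × DIC = 0.04060 × 2.05 = 0.08322 mmol/kg
Ksp = 10^(−6.44) = 3.631×10^-7
Ω = [Ca²⁺][CO3²⁻]/Ksp = (8.73×10^-3)(8.322×10^-5) / 3.631×10^-7 = 2.00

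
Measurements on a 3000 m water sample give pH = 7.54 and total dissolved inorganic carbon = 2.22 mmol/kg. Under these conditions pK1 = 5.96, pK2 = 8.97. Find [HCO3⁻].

[HCO3⁻] = 2.09 mmol/kg

α₁ = 1 / (1 + [H⁺]/K1 + K2/[H⁺]) = 1 / (1 + 10^-1.58 + 10^-1.43)
   = 1 / (1 + 0.026303 + 0.037154) = 1/1.0635 = 0.9403
[HCO3⁻] = α₁ × DIC = 0.9403 × 2.22 = 2.09 mmol/kg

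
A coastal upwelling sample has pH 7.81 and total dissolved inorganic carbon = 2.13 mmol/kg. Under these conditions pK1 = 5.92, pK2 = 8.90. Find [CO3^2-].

α₂ = 1 / (1 + [H⁺]/K2 + [H⁺]²/(K1K2)) = 1 / (1 + 10^+1.09 + 10^-0.80)
   = 1 / (1 + 12.303 + 0.15849) = 1/13.461 = 0.07429
[CO3²⁻] = α₂ × DIC = 0.07429 × 2.13 = 0.158 mmol/kg

[CO3²⁻] = 0.158 mmol/kg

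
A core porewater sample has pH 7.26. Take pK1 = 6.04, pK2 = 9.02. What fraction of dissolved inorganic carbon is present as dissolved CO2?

α₀ = 0.0559

α₀ = 1 / (1 + K1/[H⁺] + K1K2/[H⁺]²) = 1 / (1 + 10^+1.22 + 10^-0.54)
   = 1 / (1 + 16.596 + 0.28840) = 1/17.884 = 0.05592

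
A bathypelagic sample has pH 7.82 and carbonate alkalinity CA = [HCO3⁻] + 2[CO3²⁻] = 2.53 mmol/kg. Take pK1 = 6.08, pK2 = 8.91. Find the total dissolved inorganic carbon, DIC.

DIC = 2.39 mmol/kg

CA = [HCO3⁻] + 2[CO3²⁻] = (α₁ + 2α₂)·DIC
At pH 7.82: [H⁺]/K1 = 10^-1.74 = 0.018197, K2/[H⁺] = 10^-1.09 = 0.081283
α₁ = 1/(1 + 0.018197 + 0.081283) = 1/1.0995 = 0.9095; α₂ = α₁·K2/[H⁺] = 0.07393
α₁ + 2α₂ = 1.0574
DIC = CA / (α₁ + 2α₂) = 2.53 / 1.0574 = 2.39 mmol/kg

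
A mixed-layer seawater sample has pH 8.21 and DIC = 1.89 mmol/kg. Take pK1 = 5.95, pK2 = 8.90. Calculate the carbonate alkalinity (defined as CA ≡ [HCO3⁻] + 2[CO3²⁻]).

CA = [HCO3⁻] + 2[CO3²⁻] = (α₁ + 2α₂)·DIC
At pH 8.21: [H⁺]/K1 = 10^-2.26 = 0.0054954, K2/[H⁺] = 10^-0.69 = 0.20417
α₁ = 1/(1 + 0.0054954 + 0.20417) = 1/1.2097 = 0.8267; α₂ = α₁·K2/[H⁺] = 0.1688
α₁ + 2α₂ = 1.1642
CA = 1.1642 × 1.89 = 2.20 mmol/kg

CA = 2.20 mmol/kg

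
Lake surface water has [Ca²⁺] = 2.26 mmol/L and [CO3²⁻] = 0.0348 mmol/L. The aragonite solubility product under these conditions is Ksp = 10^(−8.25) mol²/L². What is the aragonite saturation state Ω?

Ω = 14.0

Ksp = 10^(−8.25) = 5.623×10^-9
Ω = [Ca²⁺][CO3²⁻]/Ksp = (2.26×10^-3)(0.0348×10^-3) / 5.623×10^-9 = 14.0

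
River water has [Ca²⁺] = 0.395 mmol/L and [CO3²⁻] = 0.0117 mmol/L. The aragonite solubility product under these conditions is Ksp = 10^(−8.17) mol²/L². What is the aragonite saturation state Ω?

Ksp = 10^(−8.17) = 6.761×10^-9
Ω = [Ca²⁺][CO3²⁻]/Ksp = (0.395×10^-3)(0.0117×10^-3) / 6.761×10^-9 = 0.684

Ω = 0.684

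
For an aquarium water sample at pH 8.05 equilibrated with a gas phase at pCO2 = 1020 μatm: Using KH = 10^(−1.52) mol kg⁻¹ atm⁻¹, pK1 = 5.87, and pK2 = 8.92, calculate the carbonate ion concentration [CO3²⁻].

[CO3²⁻] = 0.629 mmol/kg

[CO2*] = KH · pCO2 = 10^(−1.52) × 1020×10^-6 = 3.080×10^-5 mol/kg
α₀ = 1/(1 + K1/[H⁺] + K1K2/[H⁺]²) = 1/(1 + 10^+2.18 + 10^+1.31) = 0.005788
DIC = [CO2*]/α₀ = 3.080×10^-5 / 0.005788 = 5.322 mmol/kg
[CO3²⁻] = α₂·DIC; α₂ = 0.1182, so [CO3²⁻] = 0.1182 × 5.322 = 0.629 mmol/kg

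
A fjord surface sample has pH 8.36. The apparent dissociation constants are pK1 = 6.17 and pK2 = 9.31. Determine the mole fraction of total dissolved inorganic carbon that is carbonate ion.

α₂ = 0.100

α₂ = 1 / (1 + [H⁺]/K2 + [H⁺]²/(K1K2)) = 1 / (1 + 10^+0.95 + 10^-1.24)
   = 1 / (1 + 8.9125 + 0.057544) = 1/9.9701 = 0.1003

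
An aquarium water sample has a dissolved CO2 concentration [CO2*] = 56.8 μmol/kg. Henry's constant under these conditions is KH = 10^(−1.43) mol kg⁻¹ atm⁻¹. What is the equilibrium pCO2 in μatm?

pCO2 = 1530 μatm

KH = 10^(−1.43) = 3.715×10^-2 mol kg⁻¹ atm⁻¹
pCO2 = [CO2*]/KH = 56.8×10^-6 / 3.715×10^-2 = 1.53×10^-3 atm = 1530 μatm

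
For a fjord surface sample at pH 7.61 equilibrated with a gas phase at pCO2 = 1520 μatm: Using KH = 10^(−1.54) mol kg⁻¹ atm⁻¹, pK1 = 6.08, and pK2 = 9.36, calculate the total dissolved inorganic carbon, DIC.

[CO2*] = KH · pCO2 = 10^(−1.54) × 1520×10^-6 = 4.384×10^-5 mol/kg
α₀ = 1/(1 + K1/[H⁺] + K1K2/[H⁺]²) = 1/(1 + 10^+1.53 + 10^-0.22) = 0.02818
DIC = [CO2*]/α₀ = 4.384×10^-5 / 0.02818 = 1.56 mmol/kg

DIC = 1.56 mmol/kg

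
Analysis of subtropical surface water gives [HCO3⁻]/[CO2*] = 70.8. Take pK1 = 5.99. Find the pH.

From K1 = [H⁺][HCO3⁻]/[CO2*]:  pH = pK1 + log₁₀([HCO3⁻]/[CO2*])
log₁₀(70.8) = +1.850
pH = 5.99 + (+1.850) = 7.84

pH = 7.84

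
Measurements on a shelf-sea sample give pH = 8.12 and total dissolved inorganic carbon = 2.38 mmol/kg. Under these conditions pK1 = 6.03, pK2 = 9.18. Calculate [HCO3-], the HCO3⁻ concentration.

α₁ = 1 / (1 + [H⁺]/K1 + K2/[H⁺]) = 1 / (1 + 10^-2.09 + 10^-1.06)
   = 1 / (1 + 0.0081283 + 0.087096) = 1/1.0952 = 0.9131
[HCO3⁻] = α₁ × DIC = 0.9131 × 2.38 = 2.17 mmol/kg

[HCO3⁻] = 2.17 mmol/kg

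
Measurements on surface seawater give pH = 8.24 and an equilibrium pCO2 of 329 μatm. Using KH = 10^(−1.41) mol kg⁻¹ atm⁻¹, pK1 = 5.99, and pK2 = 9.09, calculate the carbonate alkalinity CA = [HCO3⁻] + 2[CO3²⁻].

CA = 2.92 mmol/kg

[CO2*] = KH · pCO2 = 10^(−1.41) × 329×10^-6 = 1.280×10^-5 mol/kg
α₀ = 1/(1 + K1/[H⁺] + K1K2/[H⁺]²) = 1/(1 + 10^+2.25 + 10^+1.40) = 0.004903
DIC = [CO2*]/α₀ = 1.280×10^-5 / 0.004903 = 2.610 mmol/kg
CA = (α₁ + 2α₂)·DIC = (0.8719 + 2×0.1232) × 2.610 = 2.92 mmol/kg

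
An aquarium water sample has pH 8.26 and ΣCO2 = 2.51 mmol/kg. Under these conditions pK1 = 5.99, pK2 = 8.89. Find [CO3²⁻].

α₂ = 1 / (1 + [H⁺]/K2 + [H⁺]²/(K1K2)) = 1 / (1 + 10^+0.63 + 10^-1.64)
   = 1 / (1 + 4.2658 + 0.022909) = 1/5.2887 = 0.1891
[CO3²⁻] = α₂ × DIC = 0.1891 × 2.51 = 0.475 mmol/kg

[CO3²⁻] = 0.475 mmol/kg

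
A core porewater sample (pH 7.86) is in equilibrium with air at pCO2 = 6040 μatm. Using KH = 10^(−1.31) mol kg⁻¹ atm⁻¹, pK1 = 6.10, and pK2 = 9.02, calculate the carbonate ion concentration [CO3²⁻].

[CO2*] = KH · pCO2 = 10^(−1.31) × 6040×10^-6 = 2.958×10^-4 mol/kg
α₀ = 1/(1 + K1/[H⁺] + K1K2/[H⁺]²) = 1/(1 + 10^+1.76 + 10^+0.60) = 0.01599
DIC = [CO2*]/α₀ = 2.958×10^-4 / 0.01599 = 18.50 mmol/kg
[CO3²⁻] = α₂·DIC; α₂ = 0.06367, so [CO3²⁻] = 0.06367 × 18.50 = 1.18 mmol/kg

[CO3²⁻] = 1.18 mmol/kg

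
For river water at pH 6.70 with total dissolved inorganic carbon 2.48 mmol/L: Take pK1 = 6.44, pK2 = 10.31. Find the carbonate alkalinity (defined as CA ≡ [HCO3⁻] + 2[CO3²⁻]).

CA = [HCO3⁻] + 2[CO3²⁻] = (α₁ + 2α₂)·DIC
At pH 6.70: [H⁺]/K1 = 10^-0.26 = 0.54954, K2/[H⁺] = 10^-3.61 = 0.00024547
α₁ = 1/(1 + 0.54954 + 0.00024547) = 1/1.5498 = 0.6453; α₂ = α₁·K2/[H⁺] = 0.0001584
α₁ + 2α₂ = 0.6456
CA = 0.6456 × 2.48 = 1.60 mmol/L

CA = 1.60 mmol/L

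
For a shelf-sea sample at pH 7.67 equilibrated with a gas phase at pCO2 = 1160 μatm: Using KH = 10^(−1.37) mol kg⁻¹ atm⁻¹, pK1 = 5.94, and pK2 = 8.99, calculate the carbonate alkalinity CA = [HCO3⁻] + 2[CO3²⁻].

CA = 2.91 mmol/kg

[CO2*] = KH · pCO2 = 10^(−1.37) × 1160×10^-6 = 4.948×10^-5 mol/kg
α₀ = 1/(1 + K1/[H⁺] + K1K2/[H⁺]²) = 1/(1 + 10^+1.73 + 10^+0.41) = 0.01746
DIC = [CO2*]/α₀ = 4.948×10^-5 / 0.01746 = 2.834 mmol/kg
CA = (α₁ + 2α₂)·DIC = (0.9377 + 2×0.04488) × 2.834 = 2.91 mmol/kg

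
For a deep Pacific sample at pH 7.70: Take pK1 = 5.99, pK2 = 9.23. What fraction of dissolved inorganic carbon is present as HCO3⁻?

α₁ = 0.953

α₁ = 1 / (1 + [H⁺]/K1 + K2/[H⁺]) = 1 / (1 + 10^-1.71 + 10^-1.53)
   = 1 / (1 + 0.019498 + 0.029512) = 1/1.0490 = 0.9533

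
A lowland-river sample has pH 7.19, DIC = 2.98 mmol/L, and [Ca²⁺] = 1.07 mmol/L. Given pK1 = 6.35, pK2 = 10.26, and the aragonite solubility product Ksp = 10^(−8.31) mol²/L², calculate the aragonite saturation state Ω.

Ω = 0.484

α₂ = 1 / (1 + [H⁺]/K2 + [H⁺]²/(K1K2)) = 1 / (1 + 10^+3.07 + 10^+2.23)
   = 1 / (1 + 1174.9 + 169.82) = 1/1345.7 = 0.0007431
[CO3²⁻] = α₂ × DIC = 0.0007431 × 2.98 = 0.002214 mmol/L = 2.214 μmol/L
Ksp = 10^(−8.31) = 4.898×10^-9
Ω = [Ca²⁺][CO3²⁻]/Ksp = (1.07×10^-3)(2.214×10^-6) / 4.898×10^-9 = 0.484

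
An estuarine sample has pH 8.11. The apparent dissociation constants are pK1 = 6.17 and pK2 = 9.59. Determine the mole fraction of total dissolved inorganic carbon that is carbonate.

α₂ = 1 / (1 + [H⁺]/K2 + [H⁺]²/(K1K2)) = 1 / (1 + 10^+1.48 + 10^-0.46)
   = 1 / (1 + 30.200 + 0.34674) = 1/31.546 = 0.03170

α₂ = 0.0317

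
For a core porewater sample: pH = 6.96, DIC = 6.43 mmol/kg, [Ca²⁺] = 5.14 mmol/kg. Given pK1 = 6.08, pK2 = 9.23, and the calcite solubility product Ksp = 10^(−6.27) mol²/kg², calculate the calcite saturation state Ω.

Ω = 0.291

α₂ = 1 / (1 + [H⁺]/K2 + [H⁺]²/(K1K2)) = 1 / (1 + 10^+2.27 + 10^+1.39)
   = 1 / (1 + 186.21 + 24.547) = 1/211.76 = 0.004722
[CO3²⁻] = α₂ × DIC = 0.004722 × 6.43 = 0.03037 mmol/kg
Ksp = 10^(−6.27) = 5.370×10^-7
Ω = [Ca²⁺][CO3²⁻]/Ksp = (5.14×10^-3)(3.037×10^-5) / 5.370×10^-7 = 0.291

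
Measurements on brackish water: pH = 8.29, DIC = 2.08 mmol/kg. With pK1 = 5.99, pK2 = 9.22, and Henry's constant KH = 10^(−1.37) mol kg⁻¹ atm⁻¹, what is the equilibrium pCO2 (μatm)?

α₀ = 1 / (1 + K1/[H⁺] + K1K2/[H⁺]²) = 1 / (1 + 10^+2.30 + 10^+1.37)
   = 1 / (1 + 199.53 + 23.442) = 1/223.97 = 0.004465
[CO2*] = α₀ × DIC = 0.004465 × 2.08 = 0.009287 mmol/kg = 9.287 μmol/kg
pCO2 = [CO2*]/KH = 9.287×10^-6 / 4.266×10^-2 = 218 μatm

pCO2 = 218 μatm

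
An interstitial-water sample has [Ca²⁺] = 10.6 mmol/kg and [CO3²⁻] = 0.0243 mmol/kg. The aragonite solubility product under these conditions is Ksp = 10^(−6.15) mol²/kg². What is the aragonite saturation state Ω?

Ω = 0.364

Ksp = 10^(−6.15) = 7.079×10^-7
Ω = [Ca²⁺][CO3²⁻]/Ksp = (10.6×10^-3)(0.0243×10^-3) / 7.079×10^-7 = 0.364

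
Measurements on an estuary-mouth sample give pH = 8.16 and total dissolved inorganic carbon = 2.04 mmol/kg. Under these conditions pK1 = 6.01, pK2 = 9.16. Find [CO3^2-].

α₂ = 1 / (1 + [H⁺]/K2 + [H⁺]²/(K1K2)) = 1 / (1 + 10^+1.00 + 10^-1.15)
   = 1 / (1 + 10.000 + 0.070795) = 1/11.071 = 0.09033
[CO3²⁻] = α₂ × DIC = 0.09033 × 2.04 = 0.184 mmol/kg

[CO3²⁻] = 0.184 mmol/kg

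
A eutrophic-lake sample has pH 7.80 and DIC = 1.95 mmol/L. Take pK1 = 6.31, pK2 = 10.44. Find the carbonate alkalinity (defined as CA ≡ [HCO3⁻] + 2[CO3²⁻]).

CA = [HCO3⁻] + 2[CO3²⁻] = (α₁ + 2α₂)·DIC
At pH 7.80: [H⁺]/K1 = 10^-1.49 = 0.032359, K2/[H⁺] = 10^-2.64 = 0.0022909
α₁ = 1/(1 + 0.032359 + 0.0022909) = 1/1.0347 = 0.9665; α₂ = α₁·K2/[H⁺] = 0.002214
α₁ + 2α₂ = 0.9709
CA = 0.9709 × 1.95 = 1.89 mmol/L

CA = 1.89 mmol/L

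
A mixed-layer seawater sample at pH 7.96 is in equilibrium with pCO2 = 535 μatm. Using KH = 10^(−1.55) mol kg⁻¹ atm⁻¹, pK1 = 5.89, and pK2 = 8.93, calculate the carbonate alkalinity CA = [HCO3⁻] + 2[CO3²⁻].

[CO2*] = KH · pCO2 = 10^(−1.55) × 535×10^-6 = 1.508×10^-5 mol/kg
α₀ = 1/(1 + K1/[H⁺] + K1K2/[H⁺]²) = 1/(1 + 10^+2.07 + 10^+1.10) = 0.007629
DIC = [CO2*]/α₀ = 1.508×10^-5 / 0.007629 = 1.976 mmol/kg
CA = (α₁ + 2α₂)·DIC = (0.8963 + 2×0.09604) × 1.976 = 2.15 mmol/kg

CA = 2.15 mmol/kg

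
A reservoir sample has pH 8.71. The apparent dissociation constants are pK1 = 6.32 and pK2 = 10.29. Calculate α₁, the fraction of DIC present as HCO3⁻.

α₁ = 1 / (1 + [H⁺]/K1 + K2/[H⁺]) = 1 / (1 + 10^-2.39 + 10^-1.58)
   = 1 / (1 + 0.0040738 + 0.026303) = 1/1.0304 = 0.9705

α₁ = 0.971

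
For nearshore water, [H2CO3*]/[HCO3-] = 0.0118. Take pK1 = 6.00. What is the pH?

pH = 7.93

From K1 = [H⁺][HCO3-]/[H2CO3*]:  pH = pK1 − log₁₀([H2CO3*]/[HCO3-])
log₁₀(0.0118) = -1.928
pH = 6.00 − (-1.928) = 7.93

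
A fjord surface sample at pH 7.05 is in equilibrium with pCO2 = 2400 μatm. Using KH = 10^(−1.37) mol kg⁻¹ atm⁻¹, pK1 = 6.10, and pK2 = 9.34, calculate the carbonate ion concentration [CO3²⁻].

[CO3²⁻] = 4.68 μmol/kg

[CO2*] = KH · pCO2 = 10^(−1.37) × 2400×10^-6 = 1.024×10^-4 mol/kg
α₀ = 1/(1 + K1/[H⁺] + K1K2/[H⁺]²) = 1/(1 + 10^+0.95 + 10^-1.34) = 0.1004
DIC = [CO2*]/α₀ = 1.024×10^-4 / 0.1004 = 1.020 mmol/kg
[CO3²⁻] = α₂·DIC; α₂ = 0.004590, so [CO3²⁻] = 0.004590 × 1.020 = 0.00468 mmol/kg = 4.68 μmol/kg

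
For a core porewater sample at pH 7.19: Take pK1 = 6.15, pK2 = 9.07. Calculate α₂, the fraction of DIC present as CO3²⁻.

α₂ = 0.0119

α₂ = 1 / (1 + [H⁺]/K2 + [H⁺]²/(K1K2)) = 1 / (1 + 10^+1.88 + 10^+0.84)
   = 1 / (1 + 75.858 + 6.9183) = 1/83.776 = 0.01194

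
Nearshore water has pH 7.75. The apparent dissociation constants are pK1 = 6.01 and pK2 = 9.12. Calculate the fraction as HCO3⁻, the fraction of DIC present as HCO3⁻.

α₁ = 1 / (1 + [H⁺]/K1 + K2/[H⁺]) = 1 / (1 + 10^-1.74 + 10^-1.37)
   = 1 / (1 + 0.018197 + 0.042658) = 1/1.0609 = 0.9426

α₁ = 0.943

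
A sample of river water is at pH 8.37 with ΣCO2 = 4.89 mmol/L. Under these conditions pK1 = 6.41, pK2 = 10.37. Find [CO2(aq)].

[CO2*] = 0.0525 mmol/L

α₀ = 1 / (1 + K1/[H⁺] + K1K2/[H⁺]²) = 1 / (1 + 10^+1.96 + 10^-0.04)
   = 1 / (1 + 91.201 + 0.91201) = 1/93.113 = 0.01074
[CO2*] = α₀ × DIC = 0.01074 × 4.89 = 0.0525 mmol/L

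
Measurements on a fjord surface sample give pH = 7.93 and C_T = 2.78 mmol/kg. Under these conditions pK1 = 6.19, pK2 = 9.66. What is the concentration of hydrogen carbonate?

α₁ = 1 / (1 + [H⁺]/K1 + K2/[H⁺]) = 1 / (1 + 10^-1.74 + 10^-1.73)
   = 1 / (1 + 0.018197 + 0.018621) = 1/1.0368 = 0.9645
[HCO3⁻] = α₁ × DIC = 0.9645 × 2.78 = 2.68 mmol/kg

[HCO3⁻] = 2.68 mmol/kg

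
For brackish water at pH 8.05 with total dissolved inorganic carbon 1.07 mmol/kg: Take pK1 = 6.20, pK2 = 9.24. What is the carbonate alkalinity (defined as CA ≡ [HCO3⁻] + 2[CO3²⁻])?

CA = [HCO3⁻] + 2[CO3²⁻] = (α₁ + 2α₂)·DIC
At pH 8.05: [H⁺]/K1 = 10^-1.85 = 0.014125, K2/[H⁺] = 10^-1.19 = 0.064565
α₁ = 1/(1 + 0.014125 + 0.064565) = 1/1.0787 = 0.9270; α₂ = α₁·K2/[H⁺] = 0.05986
α₁ + 2α₂ = 1.0468
CA = 1.0468 × 1.07 = 1.12 mmol/kg

CA = 1.12 mmol/kg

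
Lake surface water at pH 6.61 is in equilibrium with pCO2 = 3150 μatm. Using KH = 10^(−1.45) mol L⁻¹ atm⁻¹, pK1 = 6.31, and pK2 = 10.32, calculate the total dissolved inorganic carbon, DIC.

DIC = 0.335 mmol/L

[CO2*] = KH · pCO2 = 10^(−1.45) × 3150×10^-6 = 1.118×10^-4 mol/L
α₀ = 1/(1 + K1/[H⁺] + K1K2/[H⁺]²) = 1/(1 + 10^+0.30 + 10^-3.41) = 0.3338
DIC = [CO2*]/α₀ = 1.118×10^-4 / 0.3338 = 0.335 mmol/L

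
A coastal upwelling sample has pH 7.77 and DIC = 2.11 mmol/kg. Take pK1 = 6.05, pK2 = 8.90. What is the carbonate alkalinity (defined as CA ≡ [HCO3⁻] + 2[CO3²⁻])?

CA = [HCO3⁻] + 2[CO3²⁻] = (α₁ + 2α₂)·DIC
At pH 7.77: [H⁺]/K1 = 10^-1.72 = 0.019055, K2/[H⁺] = 10^-1.13 = 0.074131
α₁ = 1/(1 + 0.019055 + 0.074131) = 1/1.0932 = 0.9148; α₂ = α₁·K2/[H⁺] = 0.06781
α₁ + 2α₂ = 1.0504
CA = 1.0504 × 2.11 = 2.22 mmol/kg

CA = 2.22 mmol/kg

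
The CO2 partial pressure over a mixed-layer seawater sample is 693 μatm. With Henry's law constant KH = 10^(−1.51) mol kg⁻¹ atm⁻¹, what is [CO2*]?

KH = 10^(−1.51) = 3.090×10^-2 mol kg⁻¹ atm⁻¹
[CO2*] = KH · pCO2 = 3.090×10^-2 × 693×10^-6 atm = 2.14×10^-5 mol/kg

[CO2*] = 21.4 μmol/kg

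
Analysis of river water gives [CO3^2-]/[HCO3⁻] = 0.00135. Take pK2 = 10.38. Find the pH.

pH = 7.51

From K2 = [H⁺][CO3^2-]/[HCO3⁻]:  pH = pK2 + log₁₀([CO3^2-]/[HCO3⁻])
log₁₀(0.00135) = -2.870
pH = 10.38 + (-2.870) = 7.51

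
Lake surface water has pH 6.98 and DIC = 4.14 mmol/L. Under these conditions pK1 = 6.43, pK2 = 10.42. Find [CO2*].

[CO2*] = 0.910 mmol/L

α₀ = 1 / (1 + K1/[H⁺] + K1K2/[H⁺]²) = 1 / (1 + 10^+0.55 + 10^-2.89)
   = 1 / (1 + 3.5481 + 0.0012882) = 1/4.5494 = 0.2198
[CO2*] = α₀ × DIC = 0.2198 × 4.14 = 0.910 mmol/L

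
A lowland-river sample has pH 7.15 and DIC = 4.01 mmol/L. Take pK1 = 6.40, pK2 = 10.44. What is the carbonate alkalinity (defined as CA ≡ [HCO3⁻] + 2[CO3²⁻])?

CA = [HCO3⁻] + 2[CO3²⁻] = (α₁ + 2α₂)·DIC
At pH 7.15: [H⁺]/K1 = 10^-0.75 = 0.17783, K2/[H⁺] = 10^-3.29 = 0.00051286
α₁ = 1/(1 + 0.17783 + 0.00051286) = 1/1.1783 = 0.8487; α₂ = α₁·K2/[H⁺] = 0.0004352
α₁ + 2α₂ = 0.8495
CA = 0.8495 × 4.01 = 3.41 mmol/L

CA = 3.41 mmol/L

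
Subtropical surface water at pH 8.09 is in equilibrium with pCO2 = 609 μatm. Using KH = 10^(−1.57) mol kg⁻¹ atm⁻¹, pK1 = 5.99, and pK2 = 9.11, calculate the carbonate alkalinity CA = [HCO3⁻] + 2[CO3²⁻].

[CO2*] = KH · pCO2 = 10^(−1.57) × 609×10^-6 = 1.639×10^-5 mol/kg
α₀ = 1/(1 + K1/[H⁺] + K1K2/[H⁺]²) = 1/(1 + 10^+2.10 + 10^+1.08) = 0.007199
DIC = [CO2*]/α₀ = 1.639×10^-5 / 0.007199 = 2.277 mmol/kg
CA = (α₁ + 2α₂)·DIC = (0.9063 + 2×0.08655) × 2.277 = 2.46 mmol/kg

CA = 2.46 mmol/kg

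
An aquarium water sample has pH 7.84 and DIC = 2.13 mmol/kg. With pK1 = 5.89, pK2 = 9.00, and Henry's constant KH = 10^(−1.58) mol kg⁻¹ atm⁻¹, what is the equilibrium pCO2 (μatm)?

pCO2 = 841 μatm

α₀ = 1 / (1 + K1/[H⁺] + K1K2/[H⁺]²) = 1 / (1 + 10^+1.95 + 10^+0.79)
   = 1 / (1 + 89.125 + 6.1660) = 1/96.291 = 0.01039
[CO2*] = α₀ × DIC = 0.01039 × 2.13 = 0.02212 mmol/kg
pCO2 = [CO2*]/KH = 2.212×10^-5 / 2.630×10^-2 = 841 μatm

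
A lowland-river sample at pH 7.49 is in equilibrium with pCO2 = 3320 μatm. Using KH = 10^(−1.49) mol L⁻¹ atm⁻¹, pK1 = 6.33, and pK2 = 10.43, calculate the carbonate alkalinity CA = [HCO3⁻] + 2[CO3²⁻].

[CO2*] = KH · pCO2 = 10^(−1.49) × 3320×10^-6 = 1.074×10^-4 mol/L
α₀ = 1/(1 + K1/[H⁺] + K1K2/[H⁺]²) = 1/(1 + 10^+1.16 + 10^-1.78) = 0.06464
DIC = [CO2*]/α₀ = 1.074×10^-4 / 0.06464 = 1.662 mmol/L
CA = (α₁ + 2α₂)·DIC = (0.9343 + 2×0.001073) × 1.662 = 1.56 mmol/L

CA = 1.56 mmol/L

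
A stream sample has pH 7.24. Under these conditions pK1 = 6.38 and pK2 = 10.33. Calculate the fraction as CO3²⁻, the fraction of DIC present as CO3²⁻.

α₂ = 0.000714

α₂ = 1 / (1 + [H⁺]/K2 + [H⁺]²/(K1K2)) = 1 / (1 + 10^+3.09 + 10^+2.23)
   = 1 / (1 + 1230.3 + 169.82) = 1/1401.1 = 0.0007137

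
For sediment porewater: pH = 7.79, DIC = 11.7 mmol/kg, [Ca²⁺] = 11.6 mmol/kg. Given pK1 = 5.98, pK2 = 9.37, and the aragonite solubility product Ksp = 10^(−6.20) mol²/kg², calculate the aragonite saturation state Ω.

Ω = 5.43

α₂ = 1 / (1 + [H⁺]/K2 + [H⁺]²/(K1K2)) = 1 / (1 + 10^+1.58 + 10^-0.23)
   = 1 / (1 + 38.019 + 0.58884) = 1/39.608 = 0.02525
[CO3²⁻] = α₂ × DIC = 0.02525 × 11.7 = 0.2954 mmol/kg
Ksp = 10^(−6.20) = 6.310×10^-7
Ω = [Ca²⁺][CO3²⁻]/Ksp = (11.6×10^-3)(2.954×10^-4) / 6.310×10^-7 = 5.43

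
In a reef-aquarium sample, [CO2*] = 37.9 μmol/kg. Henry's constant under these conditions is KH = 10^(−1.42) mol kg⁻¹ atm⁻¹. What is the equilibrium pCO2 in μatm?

pCO2 = 997 μatm

KH = 10^(−1.42) = 3.802×10^-2 mol kg⁻¹ atm⁻¹
pCO2 = [CO2*]/KH = 37.9×10^-6 / 3.802×10^-2 = 9.97×10^-4 atm = 997 μatm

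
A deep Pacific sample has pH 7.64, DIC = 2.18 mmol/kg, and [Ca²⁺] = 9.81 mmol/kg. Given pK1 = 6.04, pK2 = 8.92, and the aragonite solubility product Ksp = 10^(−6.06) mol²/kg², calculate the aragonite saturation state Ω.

Ω = 1.20

α₂ = 1 / (1 + [H⁺]/K2 + [H⁺]²/(K1K2)) = 1 / (1 + 10^+1.28 + 10^-0.32)
   = 1 / (1 + 19.055 + 0.47863) = 1/20.533 = 0.04870
[CO3²⁻] = α₂ × DIC = 0.04870 × 2.18 = 0.1062 mmol/kg
Ksp = 10^(−6.06) = 8.710×10^-7
Ω = [Ca²⁺][CO3²⁻]/Ksp = (9.81×10^-3)(1.062×10^-4) / 8.710×10^-7 = 1.20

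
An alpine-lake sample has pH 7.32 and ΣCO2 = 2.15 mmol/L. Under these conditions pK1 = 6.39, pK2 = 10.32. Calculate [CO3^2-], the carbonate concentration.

α₂ = 1 / (1 + [H⁺]/K2 + [H⁺]²/(K1K2)) = 1 / (1 + 10^+3.00 + 10^+2.07)
   = 1 / (1 + 1000.0 + 117.49) = 1/1118.5 = 0.0008941
[CO3²⁻] = α₂ × DIC = 0.0008941 × 2.15 = 0.00192 mmol/L = 1.92 μmol/L

[CO3²⁻] = 1.92 μmol/L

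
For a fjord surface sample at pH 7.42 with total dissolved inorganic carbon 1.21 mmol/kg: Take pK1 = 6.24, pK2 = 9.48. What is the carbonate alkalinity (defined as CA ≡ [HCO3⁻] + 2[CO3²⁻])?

CA = [HCO3⁻] + 2[CO3²⁻] = (α₁ + 2α₂)·DIC
At pH 7.42: [H⁺]/K1 = 10^-1.18 = 0.066069, K2/[H⁺] = 10^-2.06 = 0.0087096
α₁ = 1/(1 + 0.066069 + 0.0087096) = 1/1.0748 = 0.9304; α₂ = α₁·K2/[H⁺] = 0.008104
α₁ + 2α₂ = 0.9466
CA = 0.9466 × 1.21 = 1.15 mmol/kg

CA = 1.15 mmol/kg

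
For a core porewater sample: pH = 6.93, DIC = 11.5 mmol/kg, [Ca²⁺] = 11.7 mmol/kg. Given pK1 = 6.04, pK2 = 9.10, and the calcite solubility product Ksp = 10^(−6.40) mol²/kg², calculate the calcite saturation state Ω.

Ω = 2.01

α₂ = 1 / (1 + [H⁺]/K2 + [H⁺]²/(K1K2)) = 1 / (1 + 10^+2.17 + 10^+1.28)
   = 1 / (1 + 147.91 + 19.055) = 1/167.97 = 0.005954
[CO3²⁻] = α₂ × DIC = 0.005954 × 11.5 = 0.06847 mmol/kg
Ksp = 10^(−6.40) = 3.981×10^-7
Ω = [Ca²⁺][CO3²⁻]/Ksp = (11.7×10^-3)(6.847×10^-5) / 3.981×10^-7 = 2.01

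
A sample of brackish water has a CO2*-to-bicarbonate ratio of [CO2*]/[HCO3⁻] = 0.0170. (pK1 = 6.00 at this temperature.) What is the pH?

pH = 7.77

From K1 = [H⁺][HCO3⁻]/[CO2*]:  pH = pK1 − log₁₀([CO2*]/[HCO3⁻])
log₁₀(0.0170) = -1.770
pH = 6.00 − (-1.770) = 7.77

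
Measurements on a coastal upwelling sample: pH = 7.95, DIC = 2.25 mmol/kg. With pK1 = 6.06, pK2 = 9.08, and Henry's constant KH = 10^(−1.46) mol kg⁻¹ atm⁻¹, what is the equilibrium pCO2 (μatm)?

α₀ = 1 / (1 + K1/[H⁺] + K1K2/[H⁺]²) = 1 / (1 + 10^+1.89 + 10^+0.76)
   = 1 / (1 + 77.625 + 5.7544) = 1/84.379 = 0.01185
[CO2*] = α₀ × DIC = 0.01185 × 2.25 = 0.02667 mmol/kg
pCO2 = [CO2*]/KH = 2.667×10^-5 / 3.467×10^-2 = 769 μatm

pCO2 = 769 μatm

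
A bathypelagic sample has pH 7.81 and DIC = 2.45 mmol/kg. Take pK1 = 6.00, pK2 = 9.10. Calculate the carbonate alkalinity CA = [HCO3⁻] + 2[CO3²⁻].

CA = 2.53 mmol/kg

CA = [HCO3⁻] + 2[CO3²⁻] = (α₁ + 2α₂)·DIC
At pH 7.81: [H⁺]/K1 = 10^-1.81 = 0.015488, K2/[H⁺] = 10^-1.29 = 0.051286
α₁ = 1/(1 + 0.015488 + 0.051286) = 1/1.0668 = 0.9374; α₂ = α₁·K2/[H⁺] = 0.04808
α₁ + 2α₂ = 1.0336
CA = 1.0336 × 2.45 = 2.53 mmol/kg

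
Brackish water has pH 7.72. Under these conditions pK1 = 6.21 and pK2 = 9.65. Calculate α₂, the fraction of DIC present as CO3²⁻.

α₂ = 1 / (1 + [H⁺]/K2 + [H⁺]²/(K1K2)) = 1 / (1 + 10^+1.93 + 10^+0.42)
   = 1 / (1 + 85.114 + 2.6303) = 1/88.744 = 0.01127

α₂ = 0.0113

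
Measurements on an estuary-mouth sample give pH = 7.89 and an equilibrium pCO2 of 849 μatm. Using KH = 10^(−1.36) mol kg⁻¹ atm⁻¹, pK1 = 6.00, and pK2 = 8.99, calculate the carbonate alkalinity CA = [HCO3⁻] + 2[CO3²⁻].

CA = 3.33 mmol/kg

[CO2*] = KH · pCO2 = 10^(−1.36) × 849×10^-6 = 3.706×10^-5 mol/kg
α₀ = 1/(1 + K1/[H⁺] + K1K2/[H⁺]²) = 1/(1 + 10^+1.89 + 10^+0.79) = 0.01179
DIC = [CO2*]/α₀ = 3.706×10^-5 / 0.01179 = 3.142 mmol/kg
CA = (α₁ + 2α₂)·DIC = (0.9155 + 2×0.07272) × 3.142 = 3.33 mmol/kg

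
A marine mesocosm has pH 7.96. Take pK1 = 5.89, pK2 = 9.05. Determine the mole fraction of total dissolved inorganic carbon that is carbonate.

α₂ = 0.0746

α₂ = 1 / (1 + [H⁺]/K2 + [H⁺]²/(K1K2)) = 1 / (1 + 10^+1.09 + 10^-0.98)
   = 1 / (1 + 12.303 + 0.10471) = 1/13.407 = 0.07459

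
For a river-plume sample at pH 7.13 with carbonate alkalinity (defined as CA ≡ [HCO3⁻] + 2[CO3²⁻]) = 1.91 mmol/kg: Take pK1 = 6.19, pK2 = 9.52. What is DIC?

DIC = 2.12 mmol/kg

CA = [HCO3⁻] + 2[CO3²⁻] = (α₁ + 2α₂)·DIC
At pH 7.13: [H⁺]/K1 = 10^-0.94 = 0.11482, K2/[H⁺] = 10^-2.39 = 0.0040738
α₁ = 1/(1 + 0.11482 + 0.0040738) = 1/1.1189 = 0.8937; α₂ = α₁·K2/[H⁺] = 0.003641
α₁ + 2α₂ = 0.9010
DIC = CA / (α₁ + 2α₂) = 1.91 / 0.9010 = 2.12 mmol/kg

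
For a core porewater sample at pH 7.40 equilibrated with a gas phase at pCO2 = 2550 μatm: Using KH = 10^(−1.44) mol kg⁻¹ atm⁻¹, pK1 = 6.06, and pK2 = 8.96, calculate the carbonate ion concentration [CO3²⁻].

[CO2*] = KH · pCO2 = 10^(−1.44) × 2550×10^-6 = 9.258×10^-5 mol/kg
α₀ = 1/(1 + K1/[H⁺] + K1K2/[H⁺]²) = 1/(1 + 10^+1.34 + 10^-0.22) = 0.04259
DIC = [CO2*]/α₀ = 9.258×10^-5 / 0.04259 = 2.174 mmol/kg
[CO3²⁻] = α₂·DIC; α₂ = 0.02566, so [CO3²⁻] = 0.02566 × 2.174 = 0.0558 mmol/kg

[CO3²⁻] = 0.0558 mmol/kg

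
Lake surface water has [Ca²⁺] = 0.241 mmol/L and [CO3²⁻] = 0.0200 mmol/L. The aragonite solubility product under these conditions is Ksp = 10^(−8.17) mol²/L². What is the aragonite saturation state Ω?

Ω = 0.713

Ksp = 10^(−8.17) = 6.761×10^-9
Ω = [Ca²⁺][CO3²⁻]/Ksp = (0.241×10^-3)(0.0200×10^-3) / 6.761×10^-9 = 0.713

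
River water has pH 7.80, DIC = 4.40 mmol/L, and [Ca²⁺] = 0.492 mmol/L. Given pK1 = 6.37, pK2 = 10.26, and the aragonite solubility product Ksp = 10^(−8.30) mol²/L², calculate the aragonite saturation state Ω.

Ω = 1.44

α₂ = 1 / (1 + [H⁺]/K2 + [H⁺]²/(K1K2)) = 1 / (1 + 10^+2.46 + 10^+1.03)
   = 1 / (1 + 288.40 + 10.715) = 1/300.12 = 0.003332
[CO3²⁻] = α₂ × DIC = 0.003332 × 4.40 = 0.01466 mmol/L = 14.66 μmol/L
Ksp = 10^(−8.30) = 5.012×10^-9
Ω = [Ca²⁺][CO3²⁻]/Ksp = (0.492×10^-3)(1.466×10^-5) / 5.012×10^-9 = 1.44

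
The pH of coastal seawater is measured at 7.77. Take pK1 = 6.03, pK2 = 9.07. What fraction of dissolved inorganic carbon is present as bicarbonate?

α₁ = 1 / (1 + [H⁺]/K1 + K2/[H⁺]) = 1 / (1 + 10^-1.74 + 10^-1.30)
   = 1 / (1 + 0.018197 + 0.050119) = 1/1.0683 = 0.9361

α₁ = 0.936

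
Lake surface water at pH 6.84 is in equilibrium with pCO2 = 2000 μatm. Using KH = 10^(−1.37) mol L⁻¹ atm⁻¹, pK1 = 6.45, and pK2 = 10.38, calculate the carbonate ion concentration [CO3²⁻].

[CO2*] = KH · pCO2 = 10^(−1.37) × 2000×10^-6 = 8.532×10^-5 mol/L
α₀ = 1/(1 + K1/[H⁺] + K1K2/[H⁺]²) = 1/(1 + 10^+0.39 + 10^-3.15) = 0.2894
DIC = [CO2*]/α₀ = 8.532×10^-5 / 0.2894 = 0.2948 mmol/L
[CO3²⁻] = α₂·DIC; α₂ = 0.0002049, so [CO3²⁻] = 0.0002049 × 0.2948 = 6.04×10^-5 mmol/L = 0.0604 μmol/L

[CO3²⁻] = 0.0604 μmol/L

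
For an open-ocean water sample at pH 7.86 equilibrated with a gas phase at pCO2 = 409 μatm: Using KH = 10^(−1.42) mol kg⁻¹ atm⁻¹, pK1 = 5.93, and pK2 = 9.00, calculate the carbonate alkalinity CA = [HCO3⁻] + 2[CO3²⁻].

[CO2*] = KH · pCO2 = 10^(−1.42) × 409×10^-6 = 1.555×10^-5 mol/kg
α₀ = 1/(1 + K1/[H⁺] + K1K2/[H⁺]²) = 1/(1 + 10^+1.93 + 10^+0.79) = 0.01084
DIC = [CO2*]/α₀ = 1.555×10^-5 / 0.01084 = 1.435 mmol/kg
CA = (α₁ + 2α₂)·DIC = (0.9223 + 2×0.06682) × 1.435 = 1.52 mmol/kg

CA = 1.52 mmol/kg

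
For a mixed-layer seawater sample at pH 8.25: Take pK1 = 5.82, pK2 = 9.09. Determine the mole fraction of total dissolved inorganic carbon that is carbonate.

α₂ = 1 / (1 + [H⁺]/K2 + [H⁺]²/(K1K2)) = 1 / (1 + 10^+0.84 + 10^-1.59)
   = 1 / (1 + 6.9183 + 0.025704) = 1/7.9440 = 0.1259

α₂ = 0.126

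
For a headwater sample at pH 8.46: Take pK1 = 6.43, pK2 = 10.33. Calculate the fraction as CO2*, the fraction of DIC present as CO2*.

α₀ = 0.00912

α₀ = 1 / (1 + K1/[H⁺] + K1K2/[H⁺]²) = 1 / (1 + 10^+2.03 + 10^+0.16)
   = 1 / (1 + 107.15 + 1.4454) = 1/109.60 = 0.009124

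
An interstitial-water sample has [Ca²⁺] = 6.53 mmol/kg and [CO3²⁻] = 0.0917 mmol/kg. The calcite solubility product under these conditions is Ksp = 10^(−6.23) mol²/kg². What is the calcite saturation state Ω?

Ksp = 10^(−6.23) = 5.888×10^-7
Ω = [Ca²⁺][CO3²⁻]/Ksp = (6.53×10^-3)(0.0917×10^-3) / 5.888×10^-7 = 1.02

Ω = 1.02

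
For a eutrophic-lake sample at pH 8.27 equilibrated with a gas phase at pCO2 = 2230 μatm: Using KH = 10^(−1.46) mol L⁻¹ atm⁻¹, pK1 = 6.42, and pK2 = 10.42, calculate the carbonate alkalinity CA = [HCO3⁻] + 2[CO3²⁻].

[CO2*] = KH · pCO2 = 10^(−1.46) × 2230×10^-6 = 7.732×10^-5 mol/L
α₀ = 1/(1 + K1/[H⁺] + K1K2/[H⁺]²) = 1/(1 + 10^+1.85 + 10^-0.30) = 0.01383
DIC = [CO2*]/α₀ = 7.732×10^-5 / 0.01383 = 5.590 mmol/L
CA = (α₁ + 2α₂)·DIC = (0.9792 + 2×0.006932) × 5.590 = 5.55 mmol/L

CA = 5.55 mmol/L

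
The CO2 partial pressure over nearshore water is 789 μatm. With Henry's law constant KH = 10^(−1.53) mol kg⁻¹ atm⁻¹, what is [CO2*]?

KH = 10^(−1.53) = 2.951×10^-2 mol kg⁻¹ atm⁻¹
[CO2*] = KH · pCO2 = 2.951×10^-2 × 789×10^-6 atm = 2.33×10^-5 mol/kg

[CO2*] = 23.3 μmol/kg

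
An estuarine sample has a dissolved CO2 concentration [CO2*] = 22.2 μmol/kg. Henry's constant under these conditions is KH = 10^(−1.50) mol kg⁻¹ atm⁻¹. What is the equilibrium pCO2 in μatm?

pCO2 = 702 μatm

KH = 10^(−1.50) = 3.162×10^-2 mol kg⁻¹ atm⁻¹
pCO2 = [CO2*]/KH = 22.2×10^-6 / 3.162×10^-2 = 7.02×10^-4 atm = 702 μatm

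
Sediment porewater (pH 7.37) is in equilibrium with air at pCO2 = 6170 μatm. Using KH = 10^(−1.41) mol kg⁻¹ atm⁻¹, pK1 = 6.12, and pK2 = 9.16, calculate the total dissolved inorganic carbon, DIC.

DIC = 4.58 mmol/kg

[CO2*] = KH · pCO2 = 10^(−1.41) × 6170×10^-6 = 2.400×10^-4 mol/kg
α₀ = 1/(1 + K1/[H⁺] + K1K2/[H⁺]²) = 1/(1 + 10^+1.25 + 10^-0.54) = 0.05244
DIC = [CO2*]/α₀ = 2.400×10^-4 / 0.05244 = 4.58 mmol/kg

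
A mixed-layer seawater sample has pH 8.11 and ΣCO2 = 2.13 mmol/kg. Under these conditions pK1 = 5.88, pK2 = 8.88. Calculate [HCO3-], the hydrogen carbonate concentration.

[HCO3⁻] = 1.81 mmol/kg

α₁ = 1 / (1 + [H⁺]/K1 + K2/[H⁺]) = 1 / (1 + 10^-2.23 + 10^-0.77)
   = 1 / (1 + 0.0058884 + 0.16982) = 1/1.1757 = 0.8505
[HCO3⁻] = α₁ × DIC = 0.8505 × 2.13 = 1.81 mmol/kg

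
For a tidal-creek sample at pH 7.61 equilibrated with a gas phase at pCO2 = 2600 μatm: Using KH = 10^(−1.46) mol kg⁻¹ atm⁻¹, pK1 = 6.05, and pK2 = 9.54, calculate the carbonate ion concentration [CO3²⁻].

[CO2*] = KH · pCO2 = 10^(−1.46) × 2600×10^-6 = 9.015×10^-5 mol/kg
α₀ = 1/(1 + K1/[H⁺] + K1K2/[H⁺]²) = 1/(1 + 10^+1.56 + 10^-0.37) = 0.02650
DIC = [CO2*]/α₀ = 9.015×10^-5 / 0.02650 = 3.402 mmol/kg
[CO3²⁻] = α₂·DIC; α₂ = 0.01130, so [CO3²⁻] = 0.01130 × 3.402 = 0.0385 mmol/kg

[CO3²⁻] = 0.0385 mmol/kg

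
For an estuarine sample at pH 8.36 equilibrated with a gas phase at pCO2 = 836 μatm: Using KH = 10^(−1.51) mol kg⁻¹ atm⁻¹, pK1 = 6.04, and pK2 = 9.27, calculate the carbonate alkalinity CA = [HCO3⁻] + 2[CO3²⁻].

CA = 6.73 mmol/kg

[CO2*] = KH · pCO2 = 10^(−1.51) × 836×10^-6 = 2.583×10^-5 mol/kg
α₀ = 1/(1 + K1/[H⁺] + K1K2/[H⁺]²) = 1/(1 + 10^+2.32 + 10^+1.41) = 0.004244
DIC = [CO2*]/α₀ = 2.583×10^-5 / 0.004244 = 6.088 mmol/kg
CA = (α₁ + 2α₂)·DIC = (0.8867 + 2×0.1091) × 6.088 = 6.73 mmol/kg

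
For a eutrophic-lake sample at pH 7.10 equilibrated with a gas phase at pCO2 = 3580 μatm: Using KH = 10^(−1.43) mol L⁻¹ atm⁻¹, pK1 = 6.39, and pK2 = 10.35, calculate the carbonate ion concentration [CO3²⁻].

[CO2*] = KH · pCO2 = 10^(−1.43) × 3580×10^-6 = 1.330×10^-4 mol/L
α₀ = 1/(1 + K1/[H⁺] + K1K2/[H⁺]²) = 1/(1 + 10^+0.71 + 10^-2.54) = 0.1631
DIC = [CO2*]/α₀ = 1.330×10^-4 / 0.1631 = 0.8155 mmol/L
[CO3²⁻] = α₂·DIC; α₂ = 0.0004704, so [CO3²⁻] = 0.0004704 × 0.8155 = 0.000384 mmol/L = 0.384 μmol/L

[CO3²⁻] = 0.384 μmol/L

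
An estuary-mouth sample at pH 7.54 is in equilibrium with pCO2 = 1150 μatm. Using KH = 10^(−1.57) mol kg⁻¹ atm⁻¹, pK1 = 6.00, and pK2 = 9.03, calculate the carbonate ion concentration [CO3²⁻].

[CO2*] = KH · pCO2 = 10^(−1.57) × 1150×10^-6 = 3.095×10^-5 mol/kg
α₀ = 1/(1 + K1/[H⁺] + K1K2/[H⁺]²) = 1/(1 + 10^+1.54 + 10^+0.05) = 0.02718
DIC = [CO2*]/α₀ = 3.095×10^-5 / 0.02718 = 1.139 mmol/kg
[CO3²⁻] = α₂·DIC; α₂ = 0.03049, so [CO3²⁻] = 0.03049 × 1.139 = 0.0347 mmol/kg

[CO3²⁻] = 0.0347 mmol/kg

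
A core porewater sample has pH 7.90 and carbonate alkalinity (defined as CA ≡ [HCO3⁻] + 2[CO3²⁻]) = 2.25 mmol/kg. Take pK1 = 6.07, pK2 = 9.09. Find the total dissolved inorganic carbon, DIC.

DIC = 2.15 mmol/kg

CA = [HCO3⁻] + 2[CO3²⁻] = (α₁ + 2α₂)·DIC
At pH 7.90: [H⁺]/K1 = 10^-1.83 = 0.014791, K2/[H⁺] = 10^-1.19 = 0.064565
α₁ = 1/(1 + 0.014791 + 0.064565) = 1/1.0794 = 0.9265; α₂ = α₁·K2/[H⁺] = 0.05982
α₁ + 2α₂ = 1.0461
DIC = CA / (α₁ + 2α₂) = 2.25 / 1.0461 = 2.15 mmol/kg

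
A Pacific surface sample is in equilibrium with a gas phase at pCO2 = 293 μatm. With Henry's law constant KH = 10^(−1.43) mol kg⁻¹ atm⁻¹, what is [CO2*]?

KH = 10^(−1.43) = 3.715×10^-2 mol kg⁻¹ atm⁻¹
[CO2*] = KH · pCO2 = 3.715×10^-2 × 293×10^-6 atm = 1.09×10^-5 mol/kg

[CO2*] = 10.9 μmol/kg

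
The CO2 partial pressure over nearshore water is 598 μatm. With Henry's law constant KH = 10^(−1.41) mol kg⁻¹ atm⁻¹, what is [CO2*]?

[CO2*] = 23.3 μmol/kg

KH = 10^(−1.41) = 3.890×10^-2 mol kg⁻¹ atm⁻¹
[CO2*] = KH · pCO2 = 3.890×10^-2 × 598×10^-6 atm = 2.33×10^-5 mol/kg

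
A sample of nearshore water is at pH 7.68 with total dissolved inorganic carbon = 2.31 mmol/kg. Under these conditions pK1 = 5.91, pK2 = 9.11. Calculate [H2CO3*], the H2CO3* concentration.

α₀ = 1 / (1 + K1/[H⁺] + K1K2/[H⁺]²) = 1 / (1 + 10^+1.77 + 10^+0.34)
   = 1 / (1 + 58.884 + 2.1878) = 1/62.072 = 0.01611
[CO2*] = α₀ × DIC = 0.01611 × 2.31 = 0.0372 mmol/kg

[CO2*] = 0.0372 mmol/kg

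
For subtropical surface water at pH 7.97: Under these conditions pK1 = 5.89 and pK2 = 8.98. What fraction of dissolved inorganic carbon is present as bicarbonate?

α₁ = 0.904

α₁ = 1 / (1 + [H⁺]/K1 + K2/[H⁺]) = 1 / (1 + 10^-2.08 + 10^-1.01)
   = 1 / (1 + 0.0083176 + 0.097724) = 1/1.1060 = 0.9041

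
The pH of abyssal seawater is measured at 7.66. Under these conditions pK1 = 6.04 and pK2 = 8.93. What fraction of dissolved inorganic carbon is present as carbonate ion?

α₂ = 0.0498

α₂ = 1 / (1 + [H⁺]/K2 + [H⁺]²/(K1K2)) = 1 / (1 + 10^+1.27 + 10^-0.35)
   = 1 / (1 + 18.621 + 0.44668) = 1/20.068 = 0.04983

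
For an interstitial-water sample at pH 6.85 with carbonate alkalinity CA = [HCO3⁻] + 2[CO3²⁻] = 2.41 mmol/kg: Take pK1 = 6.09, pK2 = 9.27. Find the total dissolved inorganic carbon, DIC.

CA = [HCO3⁻] + 2[CO3²⁻] = (α₁ + 2α₂)·DIC
At pH 6.85: [H⁺]/K1 = 10^-0.76 = 0.17378, K2/[H⁺] = 10^-2.42 = 0.0038019
α₁ = 1/(1 + 0.17378 + 0.0038019) = 1/1.1776 = 0.8492; α₂ = α₁·K2/[H⁺] = 0.003229
α₁ + 2α₂ = 0.8557
DIC = CA / (α₁ + 2α₂) = 2.41 / 0.8557 = 2.82 mmol/kg

DIC = 2.82 mmol/kg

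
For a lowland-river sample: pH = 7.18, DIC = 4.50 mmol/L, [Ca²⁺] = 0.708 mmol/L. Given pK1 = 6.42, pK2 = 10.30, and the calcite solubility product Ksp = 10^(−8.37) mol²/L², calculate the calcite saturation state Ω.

Ω = 0.482

α₂ = 1 / (1 + [H⁺]/K2 + [H⁺]²/(K1K2)) = 1 / (1 + 10^+3.12 + 10^+2.36)
   = 1 / (1 + 1318.3 + 229.09) = 1/1548.3 = 0.0006459
[CO3²⁻] = α₂ × DIC = 0.0006459 × 4.50 = 0.002906 mmol/L = 2.906 μmol/L
Ksp = 10^(−8.37) = 4.266×10^-9
Ω = [Ca²⁺][CO3²⁻]/Ksp = (0.708×10^-3)(2.906×10^-6) / 4.266×10^-9 = 0.482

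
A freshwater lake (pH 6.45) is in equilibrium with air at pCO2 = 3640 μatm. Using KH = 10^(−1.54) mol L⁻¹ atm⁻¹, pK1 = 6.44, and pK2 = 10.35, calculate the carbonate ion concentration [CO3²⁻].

[CO2*] = KH · pCO2 = 10^(−1.54) × 3640×10^-6 = 1.050×10^-4 mol/L
α₀ = 1/(1 + K1/[H⁺] + K1K2/[H⁺]²) = 1/(1 + 10^+0.01 + 10^-3.89) = 0.4942
DIC = [CO2*]/α₀ = 1.050×10^-4 / 0.4942 = 0.2124 mmol/L
[CO3²⁻] = α₂·DIC; α₂ = 6.367×10^-5, so [CO3²⁻] = 6.367×10^-5 × 0.2124 = 1.35×10^-5 mmol/L = 0.0135 μmol/L

[CO3²⁻] = 0.0135 μmol/L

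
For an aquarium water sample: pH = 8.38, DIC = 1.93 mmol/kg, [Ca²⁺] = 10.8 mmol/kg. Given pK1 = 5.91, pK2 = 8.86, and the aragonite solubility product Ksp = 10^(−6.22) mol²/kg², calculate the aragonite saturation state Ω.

α₂ = 1 / (1 + [H⁺]/K2 + [H⁺]²/(K1K2)) = 1 / (1 + 10^+0.48 + 10^-1.99)
   = 1 / (1 + 3.0200 + 0.010233) = 1/4.0302 = 0.2481
[CO3²⁻] = α₂ × DIC = 0.2481 × 1.93 = 0.4789 mmol/kg
Ksp = 10^(−6.22) = 6.026×10^-7
Ω = [Ca²⁺][CO3²⁻]/Ksp = (10.8×10^-3)(4.789×10^-4) / 6.026×10^-7 = 8.58

Ω = 8.58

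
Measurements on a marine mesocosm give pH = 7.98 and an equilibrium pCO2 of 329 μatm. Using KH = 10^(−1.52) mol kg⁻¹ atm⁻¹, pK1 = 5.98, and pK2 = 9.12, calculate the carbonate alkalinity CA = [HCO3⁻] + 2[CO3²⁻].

[CO2*] = KH · pCO2 = 10^(−1.52) × 329×10^-6 = 9.936×10^-6 mol/kg
α₀ = 1/(1 + K1/[H⁺] + K1K2/[H⁺]²) = 1/(1 + 10^+2.00 + 10^+0.86) = 0.009238
DIC = [CO2*]/α₀ = 9.936×10^-6 / 0.009238 = 1.075 mmol/kg
CA = (α₁ + 2α₂)·DIC = (0.9238 + 2×0.06693) × 1.075 = 1.14 mmol/kg

CA = 1.14 mmol/kg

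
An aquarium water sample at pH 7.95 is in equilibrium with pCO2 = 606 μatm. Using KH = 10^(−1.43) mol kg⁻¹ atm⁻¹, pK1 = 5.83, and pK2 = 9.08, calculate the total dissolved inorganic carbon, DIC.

DIC = 3.21 mmol/kg

[CO2*] = KH · pCO2 = 10^(−1.43) × 606×10^-6 = 2.252×10^-5 mol/kg
α₀ = 1/(1 + K1/[H⁺] + K1K2/[H⁺]²) = 1/(1 + 10^+2.12 + 10^+0.99) = 0.007013
DIC = [CO2*]/α₀ = 2.252×10^-5 / 0.007013 = 3.21 mmol/kg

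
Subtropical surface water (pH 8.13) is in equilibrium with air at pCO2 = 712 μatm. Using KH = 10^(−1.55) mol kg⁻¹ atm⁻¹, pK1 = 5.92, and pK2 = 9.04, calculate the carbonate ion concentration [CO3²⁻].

[CO3²⁻] = 0.400 mmol/kg

[CO2*] = KH · pCO2 = 10^(−1.55) × 712×10^-6 = 2.007×10^-5 mol/kg
α₀ = 1/(1 + K1/[H⁺] + K1K2/[H⁺]²) = 1/(1 + 10^+2.21 + 10^+1.30) = 0.005460
DIC = [CO2*]/α₀ = 2.007×10^-5 / 0.005460 = 3.675 mmol/kg
[CO3²⁻] = α₂·DIC; α₂ = 0.1090, so [CO3²⁻] = 0.1090 × 3.675 = 0.400 mmol/kg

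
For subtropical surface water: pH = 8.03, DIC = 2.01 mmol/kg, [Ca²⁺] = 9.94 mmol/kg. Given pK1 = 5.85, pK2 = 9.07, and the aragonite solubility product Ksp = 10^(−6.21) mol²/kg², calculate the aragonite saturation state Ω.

α₂ = 1 / (1 + [H⁺]/K2 + [H⁺]²/(K1K2)) = 1 / (1 + 10^+1.04 + 10^-1.14)
   = 1 / (1 + 10.965 + 0.072444) = 1/12.037 = 0.08308
[CO3²⁻] = α₂ × DIC = 0.08308 × 2.01 = 0.1670 mmol/kg
Ksp = 10^(−6.21) = 6.166×10^-7
Ω = [Ca²⁺][CO3²⁻]/Ksp = (9.94×10^-3)(1.670×10^-4) / 6.166×10^-7 = 2.69

Ω = 2.69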